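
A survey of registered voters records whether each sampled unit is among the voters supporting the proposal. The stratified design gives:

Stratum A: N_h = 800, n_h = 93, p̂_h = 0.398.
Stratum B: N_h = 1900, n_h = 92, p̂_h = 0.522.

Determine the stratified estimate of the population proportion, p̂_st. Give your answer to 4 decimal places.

N = 2700; stratum weights W_h = N_h/N.
p̂_st = Σ W_h p̂_h = (800·0.398 + 1900·0.522)/2700 = 0.48526

p̂_st ≈ 0.4853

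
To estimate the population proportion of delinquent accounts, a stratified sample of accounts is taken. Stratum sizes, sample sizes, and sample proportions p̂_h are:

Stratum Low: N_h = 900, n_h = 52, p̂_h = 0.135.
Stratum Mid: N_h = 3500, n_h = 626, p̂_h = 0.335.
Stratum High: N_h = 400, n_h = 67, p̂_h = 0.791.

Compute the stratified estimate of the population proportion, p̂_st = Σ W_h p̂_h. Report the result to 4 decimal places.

p̂_st ≈ 0.3355

N = 4800; stratum weights W_h = N_h/N.
p̂_st = Σ W_h p̂_h = (900·0.135 + 3500·0.335 + 400·0.791)/4800 = 0.33550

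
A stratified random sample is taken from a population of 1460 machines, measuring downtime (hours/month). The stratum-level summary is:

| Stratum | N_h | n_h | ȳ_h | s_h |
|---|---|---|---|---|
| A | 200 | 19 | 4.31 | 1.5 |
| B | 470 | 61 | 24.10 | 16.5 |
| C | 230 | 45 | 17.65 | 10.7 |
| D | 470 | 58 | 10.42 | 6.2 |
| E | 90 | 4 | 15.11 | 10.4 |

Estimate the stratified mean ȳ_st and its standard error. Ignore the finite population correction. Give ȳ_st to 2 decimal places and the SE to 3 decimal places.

ȳ_st ≈ 15.41, SE ≈ 0.836

ȳ_st = Σ W_h ȳ_h = (200·4.31 + 470·24.10 + 230·17.65 + 470·10.42 + 90·15.11)/1460 = 15.41493
V̂(ȳ_st) = Σ W_h² s_h²/n_h, with W_h = N_h/N and N = 1460:
  stratum A: (200/1460)²·1.5²/19 = 0.0022222
  stratum B: (470/1460)²·16.5²/61 = 0.462517
  stratum C: (230/1460)²·10.7²/45 = 0.0631401
  stratum D: (470/1460)²·6.2²/58 = 0.0686824
  stratum E: (90/1460)²·10.4²/4 = 0.102751
V̂(ȳ_st) = 0.699313
SE(ȳ_st) = √0.699313 = 0.836249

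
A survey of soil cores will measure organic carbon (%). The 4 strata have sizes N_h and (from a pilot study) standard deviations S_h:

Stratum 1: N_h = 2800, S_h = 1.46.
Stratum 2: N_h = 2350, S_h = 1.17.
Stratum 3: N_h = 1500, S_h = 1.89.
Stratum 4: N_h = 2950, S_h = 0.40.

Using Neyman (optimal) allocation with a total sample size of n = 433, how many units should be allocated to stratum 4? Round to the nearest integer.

47

Neyman allocation: n_h = n · N_h S_h / Σ N_i S_i, with n = 433.
  stratum 1: N_h·S_h = 2800·1.46 = 4088.00
  stratum 2: N_h·S_h = 2350·1.17 = 2749.50
  stratum 3: N_h·S_h = 1500·1.89 = 2835.00
  stratum 4: N_h·S_h = 2950·0.40 = 1180.00
Σ N_h S_h = 10852.50
n for stratum 4 = 433·1180.00/10852.50 = 47.080 → 47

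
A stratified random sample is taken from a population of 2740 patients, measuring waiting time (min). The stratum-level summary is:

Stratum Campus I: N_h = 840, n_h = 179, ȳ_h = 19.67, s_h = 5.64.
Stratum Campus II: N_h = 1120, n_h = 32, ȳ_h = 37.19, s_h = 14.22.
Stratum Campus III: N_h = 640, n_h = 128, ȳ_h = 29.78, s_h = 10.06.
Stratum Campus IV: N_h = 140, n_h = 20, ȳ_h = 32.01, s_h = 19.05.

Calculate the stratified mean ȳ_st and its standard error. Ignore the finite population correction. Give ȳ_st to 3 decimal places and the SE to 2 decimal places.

ȳ_st ≈ 29.823, SE ≈ 1.08

ȳ_st = Σ W_h ȳ_h = (840·19.67 + 1120·37.19 + 640·29.78 + 140·32.01)/2740 = 29.82343
V̂(ȳ_st) = Σ W_h² s_h²/n_h, with W_h = N_h/N and N = 2740:
  stratum Campus I: (840/2740)²·5.64²/179 = 0.0167018
  stratum Campus II: (1120/2740)²·14.22²/32 = 1.05581
  stratum Campus III: (640/2740)²·10.06²/128 = 0.0431365
  stratum Campus IV: (140/2740)²·19.05²/20 = 0.0473713
V̂(ȳ_st) = 1.16302
SE(ȳ_st) = √1.16302 = 1.07843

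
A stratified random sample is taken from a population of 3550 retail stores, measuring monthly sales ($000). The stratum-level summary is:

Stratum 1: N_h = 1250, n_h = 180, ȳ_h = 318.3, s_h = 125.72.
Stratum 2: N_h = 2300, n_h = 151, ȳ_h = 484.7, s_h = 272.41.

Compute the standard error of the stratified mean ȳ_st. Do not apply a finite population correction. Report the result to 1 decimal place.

V̂(ȳ_st) = Σ W_h² s_h²/n_h, with W_h = N_h/N and N = 3550:
  stratum 1: (1250/3550)²·125.72²/180 = 10.8868
  stratum 2: (2300/3550)²·272.41²/151 = 206.285
V̂(ȳ_st) = 217.172
SE(ȳ_st) = √217.172 = 14.7368

SE(ȳ_st) ≈ 14.7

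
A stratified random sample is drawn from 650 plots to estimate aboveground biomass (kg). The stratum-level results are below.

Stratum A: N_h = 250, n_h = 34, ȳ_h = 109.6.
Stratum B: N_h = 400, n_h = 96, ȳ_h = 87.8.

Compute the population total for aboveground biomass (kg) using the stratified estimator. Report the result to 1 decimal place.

τ̂_st = Σ N_h ȳ_h = 250·109.6 + 400·87.8 = 62520.0

τ̂_st ≈ 62520.0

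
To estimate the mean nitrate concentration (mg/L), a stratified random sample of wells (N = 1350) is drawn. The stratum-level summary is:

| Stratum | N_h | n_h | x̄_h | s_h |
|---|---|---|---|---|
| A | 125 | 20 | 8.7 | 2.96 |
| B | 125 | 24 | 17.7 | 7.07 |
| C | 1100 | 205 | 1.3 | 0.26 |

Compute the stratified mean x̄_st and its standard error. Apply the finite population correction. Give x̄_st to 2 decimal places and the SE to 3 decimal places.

x̄_st ≈ 3.50, SE ≈ 0.133

x̄_st = Σ W_h x̄_h = (125·8.7 + 125·17.7 + 1100·1.3)/1350 = 3.50370
V̂(x̄_st) = Σ W_h² (1 − n_h/N_h) s_h²/n_h, with W_h = N_h/N and N = 1350:
  stratum A: (125/1350)²·(1 − 20/125)·2.96²/20 = 0.0031549
  stratum B: (125/1350)²·(1 − 24/125)·7.07²/24 = 0.0144275
  stratum C: (1100/1350)²·(1 − 205/1100)·0.26²/205 = 0.000178132
V̂(x̄_st) = 0.0177605
SE(x̄_st) = √0.0177605 = 0.133269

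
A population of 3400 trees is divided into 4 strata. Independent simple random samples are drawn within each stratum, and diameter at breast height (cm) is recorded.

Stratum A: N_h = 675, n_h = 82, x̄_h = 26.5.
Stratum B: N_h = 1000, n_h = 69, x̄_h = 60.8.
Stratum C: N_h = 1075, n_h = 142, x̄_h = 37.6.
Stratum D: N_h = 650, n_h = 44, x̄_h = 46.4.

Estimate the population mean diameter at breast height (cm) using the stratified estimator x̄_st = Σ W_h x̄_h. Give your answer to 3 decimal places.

x̄_st ≈ 43.902

N = Σ N_h = 3400. Stratum weights W_h = N_h/N.
x̄_st = (675·26.5 + 1000·60.8 + 1075·37.6 + 650·46.4) / 3400 = 43.90221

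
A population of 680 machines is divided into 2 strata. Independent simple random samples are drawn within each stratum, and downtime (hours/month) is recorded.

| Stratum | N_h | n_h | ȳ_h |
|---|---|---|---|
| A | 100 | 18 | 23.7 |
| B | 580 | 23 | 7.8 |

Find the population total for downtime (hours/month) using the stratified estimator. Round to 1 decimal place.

τ̂_st = Σ N_h ȳ_h = 100·23.7 + 580·7.8 = 6894.0

τ̂_st ≈ 6894.0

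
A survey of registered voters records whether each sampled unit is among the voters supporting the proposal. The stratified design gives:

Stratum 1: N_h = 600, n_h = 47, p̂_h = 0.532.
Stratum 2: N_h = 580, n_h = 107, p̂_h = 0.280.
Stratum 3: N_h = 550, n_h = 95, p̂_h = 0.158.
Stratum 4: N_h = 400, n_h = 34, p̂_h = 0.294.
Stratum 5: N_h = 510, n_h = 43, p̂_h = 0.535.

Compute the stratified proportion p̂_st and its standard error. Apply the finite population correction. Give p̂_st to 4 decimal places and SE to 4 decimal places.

N = 2640; stratum weights W_h = N_h/N.
p̂_st = Σ W_h p̂_h = (600·0.532 + 580·0.280 + 550·0.158 + 400·0.294 + 510·0.535)/2640 = 0.36324
V̂(p̂_st) = Σ W_h² (1 − n_h/N_h) p̂_h(1−p̂_h)/(n_h−1):
  stratum 1: (600/2640)²·(1 − 47/600)·0.532·0.468/46 = 0.000257673
  stratum 2: (580/2640)²·(1 − 107/580)·0.280·0.720/106 = 7.48628e-05
  stratum 3: (550/2640)²·(1 − 95/550)·0.158·0.842/94 = 5.08168e-05
  stratum 4: (400/2640)²·(1 − 34/400)·0.294·0.706/33 = 0.000132121
  stratum 5: (510/2640)²·(1 − 43/510)·0.535·0.465/42 = 0.000202412
V̂(p̂_st) = 0.000717885; SE = √V̂ = 0.0267934

p̂_st ≈ 0.3632, SE ≈ 0.0268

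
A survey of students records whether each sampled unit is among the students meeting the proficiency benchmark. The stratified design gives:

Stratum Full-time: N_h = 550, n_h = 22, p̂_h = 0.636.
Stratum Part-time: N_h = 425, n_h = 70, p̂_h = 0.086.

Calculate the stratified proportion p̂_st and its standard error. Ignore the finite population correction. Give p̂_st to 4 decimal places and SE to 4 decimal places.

N = 975; stratum weights W_h = N_h/N.
p̂_st = Σ W_h p̂_h = (550·0.636 + 425·0.086)/975 = 0.39626
V̂(p̂_st) = Σ W_h² p̂_h(1−p̂_h)/(n_h−1):
  stratum Full-time: (550/975)²·0.636·0.364/21 = 0.00350797
  stratum Part-time: (425/975)²·0.086·0.914/69 = 0.000216453
V̂(p̂_st) = 0.00372442; SE = √V̂ = 0.061028

p̂_st ≈ 0.3963, SE ≈ 0.0610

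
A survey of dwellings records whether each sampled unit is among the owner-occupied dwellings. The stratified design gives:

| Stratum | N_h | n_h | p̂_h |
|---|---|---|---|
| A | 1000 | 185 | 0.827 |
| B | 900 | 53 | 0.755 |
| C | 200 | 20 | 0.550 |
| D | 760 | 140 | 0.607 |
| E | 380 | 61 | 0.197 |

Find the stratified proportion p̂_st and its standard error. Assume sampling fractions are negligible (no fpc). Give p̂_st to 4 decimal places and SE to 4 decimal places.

p̂_st ≈ 0.6644, SE ≈ 0.0230

N = 3240; stratum weights W_h = N_h/N.
p̂_st = Σ W_h p̂_h = (1000·0.827 + 900·0.755 + 200·0.550 + 760·0.607 + 380·0.197)/3240 = 0.66441
V̂(p̂_st) = Σ W_h² p̂_h(1−p̂_h)/(n_h−1):
  stratum A: (1000/3240)²·0.827·0.173/184 = 7.40702e-05
  stratum B: (900/3240)²·0.755·0.245/52 = 0.000274476
  stratum C: (200/3240)²·0.550·0.450/19 = 4.96354e-05
  stratum D: (760/3240)²·0.607·0.393/139 = 9.44286e-05
  stratum E: (380/3240)²·0.197·0.803/60 = 3.62667e-05
V̂(p̂_st) = 0.000528877; SE = √V̂ = 0.0229973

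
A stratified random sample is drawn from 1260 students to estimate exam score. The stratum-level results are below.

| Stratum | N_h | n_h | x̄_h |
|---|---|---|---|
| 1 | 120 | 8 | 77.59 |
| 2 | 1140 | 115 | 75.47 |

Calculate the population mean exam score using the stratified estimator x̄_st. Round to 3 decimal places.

x̄_st ≈ 75.672

N = Σ N_h = 1260. Stratum weights W_h = N_h/N.
x̄_st = (120·77.59 + 1140·75.47) / 1260 = 75.67190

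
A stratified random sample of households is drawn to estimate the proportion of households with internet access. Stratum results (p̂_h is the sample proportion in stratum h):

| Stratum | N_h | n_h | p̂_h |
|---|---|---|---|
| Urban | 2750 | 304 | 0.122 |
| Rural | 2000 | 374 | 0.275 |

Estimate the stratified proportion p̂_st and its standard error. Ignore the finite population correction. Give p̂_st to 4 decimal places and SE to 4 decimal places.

N = 4750; stratum weights W_h = N_h/N.
p̂_st = Σ W_h p̂_h = (2750·0.122 + 2000·0.275)/4750 = 0.18642
V̂(p̂_st) = Σ W_h² p̂_h(1−p̂_h)/(n_h−1):
  stratum Urban: (2750/4750)²·0.122·0.878/303 = 0.000118492
  stratum Rural: (2000/4750)²·0.275·0.725/373 = 9.47621e-05
V̂(p̂_st) = 0.000213254; SE = √V̂ = 0.0146032

p̂_st ≈ 0.1864, SE ≈ 0.0146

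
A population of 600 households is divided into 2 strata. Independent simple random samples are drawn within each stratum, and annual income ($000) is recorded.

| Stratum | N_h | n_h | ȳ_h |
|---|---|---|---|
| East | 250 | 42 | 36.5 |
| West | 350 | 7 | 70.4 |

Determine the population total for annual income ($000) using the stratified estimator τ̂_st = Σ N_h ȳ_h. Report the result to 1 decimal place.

τ̂_st = Σ N_h ȳ_h = 250·36.5 + 350·70.4 = 33765.0

τ̂_st ≈ 33765.0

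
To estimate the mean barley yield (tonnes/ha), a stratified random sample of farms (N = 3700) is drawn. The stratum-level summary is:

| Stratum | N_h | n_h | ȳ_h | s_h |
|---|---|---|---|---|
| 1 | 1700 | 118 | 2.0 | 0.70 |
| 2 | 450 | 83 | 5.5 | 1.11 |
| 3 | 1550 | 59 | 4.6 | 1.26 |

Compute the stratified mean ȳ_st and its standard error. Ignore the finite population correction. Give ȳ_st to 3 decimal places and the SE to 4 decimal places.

ȳ_st = Σ W_h ȳ_h = (1700·2.0 + 450·5.5 + 1550·4.6)/3700 = 3.51486
V̂(ȳ_st) = Σ W_h² s_h²/n_h, with W_h = N_h/N and N = 3700:
  stratum 1: (1700/3700)²·0.70²/118 = 0.000876614
  stratum 2: (450/3700)²·1.11²/83 = 0.000219578
  stratum 3: (1550/3700)²·1.26²/59 = 0.00472225
V̂(ȳ_st) = 0.00581844
SE(ȳ_st) = √0.00581844 = 0.0762787

ȳ_st ≈ 3.515, SE ≈ 0.0763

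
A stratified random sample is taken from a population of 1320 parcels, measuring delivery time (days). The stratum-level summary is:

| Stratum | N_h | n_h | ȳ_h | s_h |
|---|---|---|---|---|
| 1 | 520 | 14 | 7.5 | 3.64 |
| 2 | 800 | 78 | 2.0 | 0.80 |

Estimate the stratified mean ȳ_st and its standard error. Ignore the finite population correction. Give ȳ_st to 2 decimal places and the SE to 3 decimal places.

ȳ_st = Σ W_h ȳ_h = (520·7.5 + 800·2.0)/1320 = 4.16667
V̂(ȳ_st) = Σ W_h² s_h²/n_h, with W_h = N_h/N and N = 1320:
  stratum 1: (520/1320)²·3.64²/14 = 0.14687
  stratum 2: (800/1320)²·0.80²/78 = 0.00301382
V̂(ȳ_st) = 0.149884
SE(ȳ_st) = √0.149884 = 0.387149

ȳ_st ≈ 4.17, SE ≈ 0.387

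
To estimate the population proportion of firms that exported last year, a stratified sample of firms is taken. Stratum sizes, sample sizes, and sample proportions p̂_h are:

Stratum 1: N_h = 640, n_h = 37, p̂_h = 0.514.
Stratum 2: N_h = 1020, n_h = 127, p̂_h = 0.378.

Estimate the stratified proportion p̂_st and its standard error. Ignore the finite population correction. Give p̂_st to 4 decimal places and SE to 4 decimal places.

N = 1660; stratum weights W_h = N_h/N.
p̂_st = Σ W_h p̂_h = (640·0.514 + 1020·0.378)/1660 = 0.43043
V̂(p̂_st) = Σ W_h² p̂_h(1−p̂_h)/(n_h−1):
  stratum 1: (640/1660)²·0.514·0.486/36 = 0.00103143
  stratum 2: (1020/1660)²·0.378·0.622/126 = 0.000704524
V̂(p̂_st) = 0.00173596; SE = √V̂ = 0.0416648

p̂_st ≈ 0.4304, SE ≈ 0.0417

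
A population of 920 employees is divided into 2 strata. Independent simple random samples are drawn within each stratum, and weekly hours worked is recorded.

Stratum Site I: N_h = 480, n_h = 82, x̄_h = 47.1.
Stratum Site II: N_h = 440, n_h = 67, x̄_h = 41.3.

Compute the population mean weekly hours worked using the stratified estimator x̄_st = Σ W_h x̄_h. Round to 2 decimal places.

N = Σ N_h = 920. Stratum weights W_h = N_h/N.
x̄_st = (480·47.1 + 440·41.3) / 920 = 44.3261

x̄_st ≈ 44.33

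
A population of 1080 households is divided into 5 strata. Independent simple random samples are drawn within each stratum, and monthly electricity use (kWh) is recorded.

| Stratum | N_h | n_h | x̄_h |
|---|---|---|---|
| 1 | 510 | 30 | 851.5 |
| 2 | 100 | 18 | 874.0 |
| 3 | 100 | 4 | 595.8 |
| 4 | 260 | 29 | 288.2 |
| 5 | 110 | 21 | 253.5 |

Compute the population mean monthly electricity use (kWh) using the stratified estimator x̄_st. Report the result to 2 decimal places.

x̄_st ≈ 633.39

N = Σ N_h = 1080. Stratum weights W_h = N_h/N.
x̄_st = (510·851.5 + 100·874.0 + 100·595.8 + 260·288.2 + 110·253.5) / 1080 = 633.3907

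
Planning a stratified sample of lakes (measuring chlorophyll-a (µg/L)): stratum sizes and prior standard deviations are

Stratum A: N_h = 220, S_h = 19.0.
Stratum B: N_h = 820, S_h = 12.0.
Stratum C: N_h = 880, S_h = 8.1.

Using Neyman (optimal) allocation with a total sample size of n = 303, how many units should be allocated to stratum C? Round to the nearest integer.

102

Neyman allocation: n_h = n · N_h S_h / Σ N_i S_i, with n = 303.
  stratum A: N_h·S_h = 220·19.0 = 4180.00
  stratum B: N_h·S_h = 820·12.0 = 9840.00
  stratum C: N_h·S_h = 880·8.1 = 7128.00
Σ N_h S_h = 21148.00
n for stratum C = 303·7128.00/21148.00 = 102.127 → 102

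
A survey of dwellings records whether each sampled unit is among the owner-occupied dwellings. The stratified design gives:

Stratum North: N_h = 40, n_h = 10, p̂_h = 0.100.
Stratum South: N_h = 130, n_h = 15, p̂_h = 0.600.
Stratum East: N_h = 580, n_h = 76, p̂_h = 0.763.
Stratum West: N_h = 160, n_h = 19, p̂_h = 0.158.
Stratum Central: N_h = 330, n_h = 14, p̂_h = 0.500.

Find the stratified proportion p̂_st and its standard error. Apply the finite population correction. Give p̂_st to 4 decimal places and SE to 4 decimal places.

p̂_st ≈ 0.5765, SE ≈ 0.0452

N = 1240; stratum weights W_h = N_h/N.
p̂_st = Σ W_h p̂_h = (40·0.100 + 130·0.600 + 580·0.763 + 160·0.158 + 330·0.500)/1240 = 0.57647
V̂(p̂_st) = Σ W_h² (1 − n_h/N_h) p̂_h(1−p̂_h)/(n_h−1):
  stratum North: (40/1240)²·(1 − 10/40)·0.100·0.900/9 = 7.80437e-06
  stratum South: (130/1240)²·(1 − 15/130)·0.600·0.400/14 = 0.000166679
  stratum East: (580/1240)²·(1 − 76/580)·0.763·0.237/75 = 0.000458381
  stratum West: (160/1240)²·(1 − 19/160)·0.158·0.842/18 = 0.000108441
  stratum Central: (330/1240)²·(1 − 14/330)·0.500·0.500/13 = 0.00130423
V̂(p̂_st) = 0.00204554; SE = √V̂ = 0.0452276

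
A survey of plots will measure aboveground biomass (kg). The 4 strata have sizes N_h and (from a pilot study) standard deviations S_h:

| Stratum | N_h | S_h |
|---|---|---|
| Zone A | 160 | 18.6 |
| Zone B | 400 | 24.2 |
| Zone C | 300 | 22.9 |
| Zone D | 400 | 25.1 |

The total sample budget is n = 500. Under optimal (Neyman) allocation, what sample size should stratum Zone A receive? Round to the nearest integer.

50

Neyman allocation: n_h = n · N_h S_h / Σ N_i S_i, with n = 500.
  stratum Zone A: N_h·S_h = 160·18.6 = 2976.00
  stratum Zone B: N_h·S_h = 400·24.2 = 9680.00
  stratum Zone C: N_h·S_h = 300·22.9 = 6870.00
  stratum Zone D: N_h·S_h = 400·25.1 = 10040.00
Σ N_h S_h = 29566.00
n for stratum Zone A = 500·2976.00/29566.00 = 50.328 → 50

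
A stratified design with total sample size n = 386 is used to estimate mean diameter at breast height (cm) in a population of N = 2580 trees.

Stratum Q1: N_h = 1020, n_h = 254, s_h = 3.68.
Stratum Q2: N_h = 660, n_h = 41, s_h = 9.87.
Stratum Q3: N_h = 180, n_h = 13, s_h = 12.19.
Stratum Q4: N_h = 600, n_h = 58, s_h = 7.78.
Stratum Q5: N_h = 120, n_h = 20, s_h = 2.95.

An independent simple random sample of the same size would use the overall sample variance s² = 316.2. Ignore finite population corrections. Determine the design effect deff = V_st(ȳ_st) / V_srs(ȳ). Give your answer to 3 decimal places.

V̂(ȳ_st) = Σ W_h² s_h²/n_h, with W_h = N_h/N and N = 2580:
  stratum Q1: (1020/2580)²·3.68²/254 = 0.00833341
  stratum Q2: (660/2580)²·9.87²/41 = 0.155489
  stratum Q3: (180/2580)²·12.19²/13 = 0.0556378
  stratum Q4: (600/2580)²·7.78²/58 = 0.0564409
  stratum Q5: (120/2580)²·2.95²/20 = 0.00094132
V_st = 0.276842
V_srs = s²/n = 316.2/386 = 0.819171
deff = V_st / V_srs = 0.276842/0.819171 = 0.3380

deff ≈ 0.338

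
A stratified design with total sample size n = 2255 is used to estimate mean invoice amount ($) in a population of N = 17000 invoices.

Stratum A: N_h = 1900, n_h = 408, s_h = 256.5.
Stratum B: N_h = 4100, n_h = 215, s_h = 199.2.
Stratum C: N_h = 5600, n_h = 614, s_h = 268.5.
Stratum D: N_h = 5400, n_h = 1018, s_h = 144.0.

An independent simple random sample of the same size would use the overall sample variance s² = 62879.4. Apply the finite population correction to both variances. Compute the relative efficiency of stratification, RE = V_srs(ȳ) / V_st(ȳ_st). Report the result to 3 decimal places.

RE ≈ 0.977

V̂(ȳ_st) = Σ W_h² (1 − n_h/N_h) s_h²/n_h, with W_h = N_h/N and N = 17000:
  stratum A: (1900/17000)²·(1 − 408/1900)·256.5²/408 = 1.58175
  stratum B: (4100/17000)²·(1 − 215/4100)·199.2²/215 = 10.1723
  stratum C: (5600/17000)²·(1 − 614/5600)·268.5²/614 = 11.3439
  stratum D: (5400/17000)²·(1 − 1018/5400)·144.0²/1018 = 1.66781
V_st = 24.7657
V_srs = (1 − 2255/17000)·62879.4/2255 = 24.1856
Relative efficiency = V_srs / V_st = 24.1856/24.7657 = 0.9766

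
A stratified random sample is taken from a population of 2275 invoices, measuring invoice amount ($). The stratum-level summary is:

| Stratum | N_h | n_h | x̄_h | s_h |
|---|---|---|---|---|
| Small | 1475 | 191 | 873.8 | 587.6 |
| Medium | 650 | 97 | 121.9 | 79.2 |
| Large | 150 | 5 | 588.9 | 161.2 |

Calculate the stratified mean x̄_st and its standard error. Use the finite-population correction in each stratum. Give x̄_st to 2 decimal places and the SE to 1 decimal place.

x̄_st = Σ W_h x̄_h = (1475·873.8 + 650·121.9 + 150·588.9)/2275 = 640.18681
V̂(x̄_st) = Σ W_h² (1 − n_h/N_h) s_h²/n_h, with W_h = N_h/N and N = 2275:
  stratum Small: (1475/2275)²·(1 − 191/1475)·587.6²/191 = 661.492
  stratum Medium: (650/2275)²·(1 − 97/650)·79.2²/97 = 4.49112
  stratum Large: (150/2275)²·(1 − 5/150)·161.2²/5 = 21.8402
V̂(x̄_st) = 687.823
SE(x̄_st) = √687.823 = 26.2264

x̄_st ≈ 640.19, SE ≈ 26.2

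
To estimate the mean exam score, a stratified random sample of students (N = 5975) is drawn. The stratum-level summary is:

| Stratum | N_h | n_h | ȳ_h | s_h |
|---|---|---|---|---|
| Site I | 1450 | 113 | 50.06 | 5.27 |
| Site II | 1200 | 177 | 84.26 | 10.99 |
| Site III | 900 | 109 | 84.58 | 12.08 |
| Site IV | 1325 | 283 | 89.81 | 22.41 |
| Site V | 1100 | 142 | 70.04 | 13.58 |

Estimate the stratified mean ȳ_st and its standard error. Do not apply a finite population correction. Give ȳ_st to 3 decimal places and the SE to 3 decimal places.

ȳ_st = Σ W_h ȳ_h = (1450·50.06 + 1200·84.26 + 900·84.58 + 1325·89.81 + 1100·70.04)/5975 = 74.62146
V̂(ȳ_st) = Σ W_h² s_h²/n_h, with W_h = N_h/N and N = 5975:
  stratum Site I: (1450/5975)²·5.27²/113 = 0.0144745
  stratum Site II: (1200/5975)²·10.99²/177 = 0.0275238
  stratum Site III: (900/5975)²·12.08²/109 = 0.030375
  stratum Site IV: (1325/5975)²·22.41²/283 = 0.0872676
  stratum Site V: (1100/5975)²·13.58²/142 = 0.044017
V̂(ȳ_st) = 0.203658
SE(ȳ_st) = √0.203658 = 0.451285

ȳ_st ≈ 74.621, SE ≈ 0.451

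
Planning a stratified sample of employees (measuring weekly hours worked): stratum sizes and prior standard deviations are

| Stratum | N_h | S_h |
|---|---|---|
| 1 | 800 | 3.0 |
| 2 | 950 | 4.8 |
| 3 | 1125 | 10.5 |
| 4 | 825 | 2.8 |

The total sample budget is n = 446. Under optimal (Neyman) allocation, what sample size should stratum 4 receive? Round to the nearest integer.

Neyman allocation: n_h = n · N_h S_h / Σ N_i S_i, with n = 446.
  stratum 1: N_h·S_h = 800·3.0 = 2400.00
  stratum 2: N_h·S_h = 950·4.8 = 4560.00
  stratum 3: N_h·S_h = 1125·10.5 = 11812.50
  stratum 4: N_h·S_h = 825·2.8 = 2310.00
Σ N_h S_h = 21082.50
n for stratum 4 = 446·2310.00/21082.50 = 48.868 → 49

49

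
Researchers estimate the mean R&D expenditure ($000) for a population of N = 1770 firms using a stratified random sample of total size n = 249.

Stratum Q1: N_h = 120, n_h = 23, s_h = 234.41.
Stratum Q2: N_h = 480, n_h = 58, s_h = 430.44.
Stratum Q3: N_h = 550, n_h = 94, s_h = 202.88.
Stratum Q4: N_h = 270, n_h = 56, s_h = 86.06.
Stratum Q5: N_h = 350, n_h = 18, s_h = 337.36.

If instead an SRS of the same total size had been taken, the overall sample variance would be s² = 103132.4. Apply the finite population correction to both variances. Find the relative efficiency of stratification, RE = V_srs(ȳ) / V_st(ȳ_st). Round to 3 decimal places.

RE ≈ 0.730

V̂(ȳ_st) = Σ W_h² (1 − n_h/N_h) s_h²/n_h, with W_h = N_h/N and N = 1770:
  stratum Q1: (120/1770)²·(1 − 23/120)·234.41²/23 = 8.87628
  stratum Q2: (480/1770)²·(1 − 58/480)·430.44²/58 = 206.54
  stratum Q3: (550/1770)²·(1 − 94/550)·202.88²/94 = 35.0535
  stratum Q4: (270/1770)²·(1 − 56/270)·86.06²/56 = 2.43919
  stratum Q5: (350/1770)²·(1 − 18/350)·337.36²/18 = 234.517
V_st = 487.426
V_srs = (1 − 249/1770)·103132.4/249 = 355.919
Relative efficiency = V_srs / V_st = 355.919/487.426 = 0.7302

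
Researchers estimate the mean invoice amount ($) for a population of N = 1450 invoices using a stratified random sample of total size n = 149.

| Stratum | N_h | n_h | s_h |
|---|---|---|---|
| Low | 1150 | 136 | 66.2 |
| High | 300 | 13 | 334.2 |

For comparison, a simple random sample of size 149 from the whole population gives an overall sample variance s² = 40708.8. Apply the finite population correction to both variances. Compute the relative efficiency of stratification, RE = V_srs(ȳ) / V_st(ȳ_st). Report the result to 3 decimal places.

RE ≈ 0.663

V̂(ȳ_st) = Σ W_h² (1 − n_h/N_h) s_h²/n_h, with W_h = N_h/N and N = 1450:
  stratum Low: (1150/1450)²·(1 − 136/1150)·66.2²/136 = 17.8722
  stratum High: (300/1450)²·(1 − 13/300)·334.2²/13 = 351.833
V_st = 369.705
V_srs = (1 − 149/1450)·40708.8/149 = 245.138
Relative efficiency = V_srs / V_st = 245.138/369.705 = 0.6631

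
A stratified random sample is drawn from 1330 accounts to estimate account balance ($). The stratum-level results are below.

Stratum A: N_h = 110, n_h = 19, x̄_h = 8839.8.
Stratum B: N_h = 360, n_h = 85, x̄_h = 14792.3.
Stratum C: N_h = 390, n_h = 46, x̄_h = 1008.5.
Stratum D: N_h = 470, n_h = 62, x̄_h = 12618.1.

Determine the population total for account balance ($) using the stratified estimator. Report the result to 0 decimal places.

τ̂_st = Σ N_h x̄_h = 110·8839.8 + 360·14792.3 + 390·1008.5 + 470·12618.1 = 12621428

τ̂_st ≈ 12621428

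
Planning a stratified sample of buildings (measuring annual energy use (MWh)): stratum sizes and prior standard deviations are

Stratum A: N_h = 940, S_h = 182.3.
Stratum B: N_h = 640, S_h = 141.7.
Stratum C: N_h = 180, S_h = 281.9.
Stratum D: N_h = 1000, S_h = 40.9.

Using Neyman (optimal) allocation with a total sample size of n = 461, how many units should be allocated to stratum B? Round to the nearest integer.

118

Neyman allocation: n_h = n · N_h S_h / Σ N_i S_i, with n = 461.
  stratum A: N_h·S_h = 940·182.3 = 171362.00
  stratum B: N_h·S_h = 640·141.7 = 90688.00
  stratum C: N_h·S_h = 180·281.9 = 50742.00
  stratum D: N_h·S_h = 1000·40.9 = 40900.00
Σ N_h S_h = 353692.00
n for stratum B = 461·90688.00/353692.00 = 118.202 → 118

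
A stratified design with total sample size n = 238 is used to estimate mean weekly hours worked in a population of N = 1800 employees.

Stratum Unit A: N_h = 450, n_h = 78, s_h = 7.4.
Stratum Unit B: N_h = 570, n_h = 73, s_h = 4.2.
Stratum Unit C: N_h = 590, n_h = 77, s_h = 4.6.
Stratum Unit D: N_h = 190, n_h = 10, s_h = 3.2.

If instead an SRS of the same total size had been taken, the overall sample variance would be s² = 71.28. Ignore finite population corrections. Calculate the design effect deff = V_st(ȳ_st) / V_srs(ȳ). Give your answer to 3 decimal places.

deff ≈ 0.364

V̂(ȳ_st) = Σ W_h² s_h²/n_h, with W_h = N_h/N and N = 1800:
  stratum Unit A: (450/1800)²·7.4²/78 = 0.0438782
  stratum Unit B: (570/1800)²·4.2²/73 = 0.0242315
  stratum Unit C: (590/1800)²·4.6²/77 = 0.0295246
  stratum Unit D: (190/1800)²·3.2²/10 = 0.0114094
V_st = 0.109044
V_srs = s²/n = 71.28/238 = 0.299496
deff = V_st / V_srs = 0.109044/0.299496 = 0.3641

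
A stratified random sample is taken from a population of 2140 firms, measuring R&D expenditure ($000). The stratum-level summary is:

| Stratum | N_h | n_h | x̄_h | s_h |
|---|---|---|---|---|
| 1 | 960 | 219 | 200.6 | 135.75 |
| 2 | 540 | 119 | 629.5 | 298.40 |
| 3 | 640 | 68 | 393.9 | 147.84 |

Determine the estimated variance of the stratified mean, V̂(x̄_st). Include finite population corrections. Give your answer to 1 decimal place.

V̂(x̄_st) ≈ 75.9

V̂(x̄_st) = Σ W_h² (1 − n_h/N_h) s_h²/n_h, with W_h = N_h/N and N = 2140:
  stratum 1: (960/2140)²·(1 − 219/960)·135.75²/219 = 13.0707
  stratum 2: (540/2140)²·(1 − 119/540)·298.40²/119 = 37.1449
  stratum 3: (640/2140)²·(1 − 68/640)·147.84²/68 = 25.6935
V̂(x̄_st) = 75.9091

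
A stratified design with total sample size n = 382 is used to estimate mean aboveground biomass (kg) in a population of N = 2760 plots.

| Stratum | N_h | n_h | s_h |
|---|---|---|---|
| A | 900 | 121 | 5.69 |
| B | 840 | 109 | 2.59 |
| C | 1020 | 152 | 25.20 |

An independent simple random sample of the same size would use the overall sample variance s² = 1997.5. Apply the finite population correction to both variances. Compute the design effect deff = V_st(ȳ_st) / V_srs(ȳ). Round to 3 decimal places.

V̂(ȳ_st) = Σ W_h² (1 − n_h/N_h) s_h²/n_h, with W_h = N_h/N and N = 2760:
  stratum A: (900/2760)²·(1 − 121/900)·5.69²/121 = 0.0246264
  stratum B: (840/2760)²·(1 − 109/840)·2.59²/109 = 0.0049608
  stratum C: (1020/2760)²·(1 − 152/1020)·25.20²/152 = 0.485578
V_st = 0.515165
V_srs = (1 − 382/2760)·1997.5/382 = 4.50533
deff = V_st / V_srs = 0.515165/4.50533 = 0.1143

deff ≈ 0.114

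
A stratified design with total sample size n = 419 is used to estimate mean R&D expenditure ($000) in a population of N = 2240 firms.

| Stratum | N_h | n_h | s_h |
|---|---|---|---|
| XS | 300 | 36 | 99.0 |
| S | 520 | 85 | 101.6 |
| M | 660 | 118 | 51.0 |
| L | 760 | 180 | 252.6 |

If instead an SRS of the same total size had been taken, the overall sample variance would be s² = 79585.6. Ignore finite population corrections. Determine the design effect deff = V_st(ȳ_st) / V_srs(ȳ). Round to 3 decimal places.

V̂(ȳ_st) = Σ W_h² s_h²/n_h, with W_h = N_h/N and N = 2240:
  stratum XS: (300/2240)²·99.0²/36 = 4.88331
  stratum S: (520/2240)²·101.6²/85 = 6.54454
  stratum M: (660/2240)²·51.0²/118 = 1.9136
  stratum L: (760/2240)²·252.6²/180 = 40.8061
V_st = 54.1476
V_srs = s²/n = 79585.6/419 = 189.942
deff = V_st / V_srs = 54.1476/189.942 = 0.2851

deff ≈ 0.285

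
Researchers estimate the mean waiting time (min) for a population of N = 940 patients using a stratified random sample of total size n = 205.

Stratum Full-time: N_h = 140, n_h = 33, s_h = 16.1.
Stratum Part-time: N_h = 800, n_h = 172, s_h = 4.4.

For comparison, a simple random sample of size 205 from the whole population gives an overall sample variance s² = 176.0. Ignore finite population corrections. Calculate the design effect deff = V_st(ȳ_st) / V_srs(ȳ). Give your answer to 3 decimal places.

deff ≈ 0.298

V̂(ȳ_st) = Σ W_h² s_h²/n_h, with W_h = N_h/N and N = 940:
  stratum Full-time: (140/940)²·16.1²/33 = 0.174236
  stratum Part-time: (800/940)²·4.4²/172 = 0.0815269
V_st = 0.255763
V_srs = s²/n = 176.0/205 = 0.858537
deff = V_st / V_srs = 0.255763/0.858537 = 0.2979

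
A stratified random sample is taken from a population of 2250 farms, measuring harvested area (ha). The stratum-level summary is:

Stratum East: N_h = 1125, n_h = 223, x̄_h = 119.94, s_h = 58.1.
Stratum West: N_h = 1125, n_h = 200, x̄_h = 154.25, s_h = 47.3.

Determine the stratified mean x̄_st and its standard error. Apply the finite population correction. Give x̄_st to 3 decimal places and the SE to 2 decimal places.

x̄_st ≈ 137.095, SE ≈ 2.31

x̄_st = Σ W_h x̄_h = (1125·119.94 + 1125·154.25)/2250 = 137.09500
V̂(x̄_st) = Σ W_h² (1 − n_h/N_h) s_h²/n_h, with W_h = N_h/N and N = 2250:
  stratum East: (1125/2250)²·(1 − 223/1125)·58.1²/223 = 3.03418
  stratum West: (1125/2250)²·(1 − 200/1125)·47.3²/200 = 2.29944
V̂(x̄_st) = 5.33362
SE(x̄_st) = √5.33362 = 2.30946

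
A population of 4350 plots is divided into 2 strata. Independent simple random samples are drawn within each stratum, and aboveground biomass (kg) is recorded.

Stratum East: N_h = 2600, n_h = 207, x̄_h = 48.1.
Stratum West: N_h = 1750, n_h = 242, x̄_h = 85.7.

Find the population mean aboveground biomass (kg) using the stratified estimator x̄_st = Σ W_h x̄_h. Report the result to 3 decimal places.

N = Σ N_h = 4350. Stratum weights W_h = N_h/N.
x̄_st = (2600·48.1 + 1750·85.7) / 4350 = 63.22644

x̄_st ≈ 63.226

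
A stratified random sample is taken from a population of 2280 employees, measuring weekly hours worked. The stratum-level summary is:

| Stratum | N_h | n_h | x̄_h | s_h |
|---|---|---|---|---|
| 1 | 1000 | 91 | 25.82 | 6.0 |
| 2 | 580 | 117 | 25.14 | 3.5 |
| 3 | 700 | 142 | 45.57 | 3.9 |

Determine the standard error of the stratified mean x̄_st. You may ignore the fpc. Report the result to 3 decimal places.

SE(x̄_st) ≈ 0.305

V̂(x̄_st) = Σ W_h² s_h²/n_h, with W_h = N_h/N and N = 2280:
  stratum 1: (1000/2280)²·6.0²/91 = 0.0761012
  stratum 2: (580/2280)²·3.5²/117 = 0.00677542
  stratum 3: (700/2280)²·3.9²/142 = 0.0100964
V̂(x̄_st) = 0.092973
SE(x̄_st) = √0.092973 = 0.304915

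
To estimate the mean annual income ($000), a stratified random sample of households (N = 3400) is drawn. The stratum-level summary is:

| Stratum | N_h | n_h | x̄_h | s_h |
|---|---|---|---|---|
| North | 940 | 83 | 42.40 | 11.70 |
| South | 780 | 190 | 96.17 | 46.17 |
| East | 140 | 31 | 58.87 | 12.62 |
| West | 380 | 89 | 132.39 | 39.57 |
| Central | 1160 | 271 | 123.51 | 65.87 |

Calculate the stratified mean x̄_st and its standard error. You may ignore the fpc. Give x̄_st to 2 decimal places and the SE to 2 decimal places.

x̄_st ≈ 93.14, SE ≈ 1.68

x̄_st = Σ W_h x̄_h = (940·42.40 + 780·96.17 + 140·58.87 + 380·132.39 + 1160·123.51)/3400 = 93.14418
V̂(x̄_st) = Σ W_h² s_h²/n_h, with W_h = N_h/N and N = 3400:
  stratum North: (940/3400)²·11.70²/83 = 0.126064
  stratum South: (780/3400)²·46.17²/190 = 0.59047
  stratum East: (140/3400)²·12.62²/31 = 0.00871074
  stratum West: (380/3400)²·39.57²/89 = 0.219761
  stratum Central: (1160/3400)²·65.87²/271 = 1.86365
V̂(x̄_st) = 2.80866
SE(x̄_st) = √2.80866 = 1.6759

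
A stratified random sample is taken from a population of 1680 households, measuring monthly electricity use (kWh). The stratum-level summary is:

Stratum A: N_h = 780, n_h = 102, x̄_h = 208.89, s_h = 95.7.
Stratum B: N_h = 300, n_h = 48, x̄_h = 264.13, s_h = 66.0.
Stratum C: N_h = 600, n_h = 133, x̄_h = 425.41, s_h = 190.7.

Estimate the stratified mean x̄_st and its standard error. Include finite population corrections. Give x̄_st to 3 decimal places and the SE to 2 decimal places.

x̄_st ≈ 296.083, SE ≈ 6.81

x̄_st = Σ W_h x̄_h = (780·208.89 + 300·264.13 + 600·425.41)/1680 = 296.08286
V̂(x̄_st) = Σ W_h² (1 − n_h/N_h) s_h²/n_h, with W_h = N_h/N and N = 1680:
  stratum A: (780/1680)²·(1 − 102/780)·95.7²/102 = 16.824
  stratum B: (300/1680)²·(1 − 48/300)·66.0²/48 = 2.4308
  stratum C: (600/1680)²·(1 − 133/600)·190.7²/133 = 27.1456
V̂(x̄_st) = 46.4004
SE(x̄_st) = √46.4004 = 6.81178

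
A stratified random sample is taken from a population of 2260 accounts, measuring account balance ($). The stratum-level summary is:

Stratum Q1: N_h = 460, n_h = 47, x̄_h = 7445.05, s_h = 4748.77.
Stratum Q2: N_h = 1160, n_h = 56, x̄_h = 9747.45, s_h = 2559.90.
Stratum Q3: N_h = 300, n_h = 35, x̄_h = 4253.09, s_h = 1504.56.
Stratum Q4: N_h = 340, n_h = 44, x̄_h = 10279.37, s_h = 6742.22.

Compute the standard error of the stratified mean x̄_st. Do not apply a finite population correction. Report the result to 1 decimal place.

V̂(x̄_st) = Σ W_h² s_h²/n_h, with W_h = N_h/N and N = 2260:
  stratum Q1: (460/2260)²·4748.77²/47 = 19877.6
  stratum Q2: (1160/2260)²·2559.90²/56 = 30828.8
  stratum Q3: (300/2260)²·1504.56²/35 = 1139.66
  stratum Q4: (340/2260)²·6742.22²/44 = 23382.7
V̂(x̄_st) = 75228.7
SE(x̄_st) = √75228.7 = 274.279

SE(x̄_st) ≈ 274.3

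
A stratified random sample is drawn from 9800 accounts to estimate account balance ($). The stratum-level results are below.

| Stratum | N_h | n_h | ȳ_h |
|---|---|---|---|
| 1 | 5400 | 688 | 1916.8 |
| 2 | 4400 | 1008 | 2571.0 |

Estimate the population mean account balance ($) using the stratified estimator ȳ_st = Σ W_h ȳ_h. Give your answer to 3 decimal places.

ȳ_st ≈ 2210.522

N = Σ N_h = 9800. Stratum weights W_h = N_h/N.
ȳ_st = (5400·1916.8 + 4400·2571.0) / 9800 = 2210.52245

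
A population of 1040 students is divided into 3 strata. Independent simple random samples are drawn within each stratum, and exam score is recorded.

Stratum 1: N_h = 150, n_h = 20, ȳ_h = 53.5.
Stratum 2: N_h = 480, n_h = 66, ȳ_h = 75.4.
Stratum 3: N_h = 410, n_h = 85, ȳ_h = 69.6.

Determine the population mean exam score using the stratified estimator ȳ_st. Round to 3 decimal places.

ȳ_st ≈ 69.955

N = Σ N_h = 1040. Stratum weights W_h = N_h/N.
ȳ_st = (150·53.5 + 480·75.4 + 410·69.6) / 1040 = 69.95481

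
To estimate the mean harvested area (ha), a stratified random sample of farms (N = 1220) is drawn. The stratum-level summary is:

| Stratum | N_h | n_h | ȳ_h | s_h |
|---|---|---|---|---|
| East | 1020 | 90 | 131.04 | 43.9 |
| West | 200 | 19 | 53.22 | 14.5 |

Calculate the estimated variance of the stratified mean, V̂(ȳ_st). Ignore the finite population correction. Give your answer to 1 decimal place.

V̂(ȳ_st) = Σ W_h² s_h²/n_h, with W_h = N_h/N and N = 1220:
  stratum East: (1020/1220)²·43.9²/90 = 14.9681
  stratum West: (200/1220)²·14.5²/19 = 0.297388
V̂(ȳ_st) = 15.2655

V̂(ȳ_st) ≈ 15.3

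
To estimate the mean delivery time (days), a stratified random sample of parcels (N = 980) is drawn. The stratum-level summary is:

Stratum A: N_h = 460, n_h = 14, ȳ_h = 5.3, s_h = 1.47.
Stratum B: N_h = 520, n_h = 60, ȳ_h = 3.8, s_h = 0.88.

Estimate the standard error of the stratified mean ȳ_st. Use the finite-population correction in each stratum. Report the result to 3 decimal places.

V̂(ȳ_st) = Σ W_h² (1 − n_h/N_h) s_h²/n_h, with W_h = N_h/N and N = 980:
  stratum A: (460/980)²·(1 − 14/460)·1.47²/14 = 0.0329721
  stratum B: (520/980)²·(1 − 60/520)·0.88²/60 = 0.00321457
V̂(ȳ_st) = 0.0361867
SE(ȳ_st) = √0.0361867 = 0.190228

SE(ȳ_st) ≈ 0.190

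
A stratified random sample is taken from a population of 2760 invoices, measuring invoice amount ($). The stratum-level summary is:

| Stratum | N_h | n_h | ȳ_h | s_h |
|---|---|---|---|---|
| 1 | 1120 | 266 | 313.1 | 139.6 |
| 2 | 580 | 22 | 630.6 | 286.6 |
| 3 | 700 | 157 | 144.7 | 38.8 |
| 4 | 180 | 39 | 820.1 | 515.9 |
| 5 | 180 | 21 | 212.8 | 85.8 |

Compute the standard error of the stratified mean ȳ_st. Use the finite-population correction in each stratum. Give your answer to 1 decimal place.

SE(ȳ_st) ≈ 13.9

V̂(ȳ_st) = Σ W_h² (1 − n_h/N_h) s_h²/n_h, with W_h = N_h/N and N = 2760:
  stratum 1: (1120/2760)²·(1 − 266/1120)·139.6²/266 = 9.19913
  stratum 2: (580/2760)²·(1 − 22/580)·286.6²/22 = 158.626
  stratum 3: (700/2760)²·(1 − 157/700)·38.8²/157 = 0.478458
  stratum 4: (180/2760)²·(1 − 39/180)·515.9²/39 = 22.7374
  stratum 5: (180/2760)²·(1 − 21/180)·85.8²/21 = 1.31706
V̂(ȳ_st) = 192.358
SE(ȳ_st) = √192.358 = 13.8693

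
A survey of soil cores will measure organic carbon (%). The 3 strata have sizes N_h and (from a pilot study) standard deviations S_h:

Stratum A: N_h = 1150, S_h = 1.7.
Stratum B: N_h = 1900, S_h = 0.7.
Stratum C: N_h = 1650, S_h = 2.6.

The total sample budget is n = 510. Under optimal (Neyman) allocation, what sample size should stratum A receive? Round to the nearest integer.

132

Neyman allocation: n_h = n · N_h S_h / Σ N_i S_i, with n = 510.
  stratum A: N_h·S_h = 1150·1.7 = 1955.00
  stratum B: N_h·S_h = 1900·0.7 = 1330.00
  stratum C: N_h·S_h = 1650·2.6 = 4290.00
Σ N_h S_h = 7575.00
n for stratum A = 510·1955.00/7575.00 = 131.624 → 132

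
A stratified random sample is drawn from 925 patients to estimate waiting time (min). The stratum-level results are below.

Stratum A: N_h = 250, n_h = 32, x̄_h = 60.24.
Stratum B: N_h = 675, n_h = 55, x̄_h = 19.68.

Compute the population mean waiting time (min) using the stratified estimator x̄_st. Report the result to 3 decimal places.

x̄_st ≈ 30.642

N = Σ N_h = 925. Stratum weights W_h = N_h/N.
x̄_st = (250·60.24 + 675·19.68) / 925 = 30.64216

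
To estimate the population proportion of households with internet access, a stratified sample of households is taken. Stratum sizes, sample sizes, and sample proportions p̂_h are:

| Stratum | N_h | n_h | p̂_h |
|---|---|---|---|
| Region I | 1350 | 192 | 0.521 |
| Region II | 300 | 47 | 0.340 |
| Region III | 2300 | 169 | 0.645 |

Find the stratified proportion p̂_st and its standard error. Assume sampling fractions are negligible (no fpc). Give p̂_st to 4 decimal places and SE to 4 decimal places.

p̂_st ≈ 0.5795, SE ≈ 0.0254

N = 3950; stratum weights W_h = N_h/N.
p̂_st = Σ W_h p̂_h = (1350·0.521 + 300·0.340 + 2300·0.645)/3950 = 0.57946
V̂(p̂_st) = Σ W_h² p̂_h(1−p̂_h)/(n_h−1):
  stratum Region I: (1350/3950)²·0.521·0.479/191 = 0.000152621
  stratum Region II: (300/3950)²·0.340·0.660/46 = 2.81393e-05
  stratum Region III: (2300/3950)²·0.645·0.355/168 = 0.000462105
V̂(p̂_st) = 0.000642864; SE = √V̂ = 0.0253548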